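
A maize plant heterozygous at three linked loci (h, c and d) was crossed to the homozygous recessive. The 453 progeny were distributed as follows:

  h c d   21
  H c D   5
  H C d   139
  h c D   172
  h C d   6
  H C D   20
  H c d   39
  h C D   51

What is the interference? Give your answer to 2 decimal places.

0.05

The two most frequent reciprocal classes, h c D and H C d, are the parental types, so the F1 was h c D / H C d.
The two rarest classes, H c D and h C d, are the double crossovers. Comparing them with the parentals, only the h allele has switched, so h is the middle locus and the order is d – h – c.
d–h: (41 + 11)/453 = 0.1148; h–c: (90 + 11)/453 = 0.2230.
Expected DCO frequency = 0.1148 × 0.2230 ≈ 0.02560; observed = 11/453 ≈ 0.02428.
Coefficient of coincidence = 0.02428/0.02560 ≈ 0.95; interference = 1 − 0.95 = 0.05.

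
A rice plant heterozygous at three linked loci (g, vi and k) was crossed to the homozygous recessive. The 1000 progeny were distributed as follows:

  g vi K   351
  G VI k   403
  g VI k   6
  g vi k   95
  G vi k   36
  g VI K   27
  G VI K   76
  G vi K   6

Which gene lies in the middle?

The two most frequent reciprocal classes, G VI k and g vi K, are the parental types, so the F1 was G VI k / g vi K.
The two rarest classes, g VI k and G vi K, are the double crossovers. Comparing them with the parentals, only the g allele has switched, so g is the middle locus and the order is k – g – vi.

g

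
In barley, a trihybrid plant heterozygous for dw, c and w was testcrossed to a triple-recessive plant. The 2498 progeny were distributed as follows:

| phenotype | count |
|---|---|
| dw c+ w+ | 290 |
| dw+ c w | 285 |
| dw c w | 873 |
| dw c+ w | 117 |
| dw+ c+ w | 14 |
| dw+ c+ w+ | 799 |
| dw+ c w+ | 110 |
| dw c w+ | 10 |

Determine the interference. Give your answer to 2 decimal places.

The two most frequent reciprocal classes, dw+ c+ w+ and dw c w, are the parental types, so the F1 was dw+ c+ w+ / dw c w.
The two rarest classes, dw+ c+ w and dw c w+, are the double crossovers. Comparing them with the parentals, only the w allele has switched, so w is the middle locus and the order is c – w – dw.
c–w: (227 + 24)/2498 = 0.1005; w–dw: (575 + 24)/2498 = 0.2398.
Expected DCO frequency = 0.1005 × 0.2398 ≈ 0.02410; observed = 24/2498 ≈ 0.00961.
Coefficient of coincidence = 0.00961/0.02410 ≈ 0.40; interference = 1 − 0.40 = 0.60.

0.60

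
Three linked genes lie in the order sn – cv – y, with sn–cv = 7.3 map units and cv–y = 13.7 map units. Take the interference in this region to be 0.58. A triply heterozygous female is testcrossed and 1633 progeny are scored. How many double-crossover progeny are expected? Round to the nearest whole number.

7

Map distances give recombination frequencies of 0.073 and 0.137 for the two intervals.
With interference 0.58 (so coincidence = 0.42), expected double-crossover frequency = 0.073 × 0.137 × 0.42 = 0.00420.
Expected number = 0.00420 × 1633 = 6.86 ≈ 7.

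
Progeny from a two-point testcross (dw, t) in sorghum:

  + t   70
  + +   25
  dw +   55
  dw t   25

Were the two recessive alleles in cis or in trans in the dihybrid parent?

trans

The two most frequent classes are + t (70) and dw + (55); these are the parental (non-recombinant) types.
So the F1 carried + t on one chromosome and dw + on the other — the recessive alleles are on opposite chromosomes (trans / repulsion).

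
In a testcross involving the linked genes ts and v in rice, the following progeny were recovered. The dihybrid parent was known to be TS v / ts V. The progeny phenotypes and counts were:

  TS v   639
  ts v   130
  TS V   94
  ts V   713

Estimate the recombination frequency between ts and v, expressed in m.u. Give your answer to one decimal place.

14.2 m.u.

The recombinant classes are TS V and ts v: 94 + 130 = 224.
Recombination frequency = 224/1576 = 0.1421 ≈ 14.2%, i.e. 14.2 m.u.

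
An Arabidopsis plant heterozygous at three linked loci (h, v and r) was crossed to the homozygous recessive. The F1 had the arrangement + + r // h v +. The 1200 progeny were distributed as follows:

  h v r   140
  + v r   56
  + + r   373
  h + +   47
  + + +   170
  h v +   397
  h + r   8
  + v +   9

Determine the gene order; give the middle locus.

The two rarest classes, h + r and + v +, are the double crossovers. Comparing them with the parentals, only the h allele has switched, so h is the middle locus and the order is r – h – v.

h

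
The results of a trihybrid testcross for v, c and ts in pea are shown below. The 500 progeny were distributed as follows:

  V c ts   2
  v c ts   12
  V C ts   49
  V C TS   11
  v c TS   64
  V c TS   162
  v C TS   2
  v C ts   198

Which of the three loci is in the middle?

ts

The two most frequent reciprocal classes, v C ts and V c TS, are the parental types, so the F1 was v C ts / V c TS.
The two rarest classes, v C TS and V c ts, are the double crossovers. Comparing them with the parentals, only the ts allele has switched, so ts is the middle locus and the order is c – ts – v.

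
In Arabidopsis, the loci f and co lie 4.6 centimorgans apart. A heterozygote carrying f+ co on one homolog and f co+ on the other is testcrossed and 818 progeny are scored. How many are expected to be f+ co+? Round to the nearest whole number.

19

A map distance of 4.6 centimorgans corresponds to a recombination frequency of 0.046.
The F1 is f+ co / f co+, so f+ co+ is a recombinant gamete class with expected frequency r/2 = 0.046/2 = 0.0230.
Expected number = 0.0230 × 818 = 18.81 ≈ 19.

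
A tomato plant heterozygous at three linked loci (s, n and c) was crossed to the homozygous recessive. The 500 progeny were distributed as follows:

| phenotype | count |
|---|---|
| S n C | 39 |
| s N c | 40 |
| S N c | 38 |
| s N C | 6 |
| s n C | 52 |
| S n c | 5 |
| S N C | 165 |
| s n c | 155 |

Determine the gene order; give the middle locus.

s

The two most frequent reciprocal classes, S N C and s n c, are the parental types, so the F1 was S N C / s n c.
The two rarest classes, s N C and S n c, are the double crossovers. Comparing them with the parentals, only the s allele has switched, so s is the middle locus and the order is c – s – n.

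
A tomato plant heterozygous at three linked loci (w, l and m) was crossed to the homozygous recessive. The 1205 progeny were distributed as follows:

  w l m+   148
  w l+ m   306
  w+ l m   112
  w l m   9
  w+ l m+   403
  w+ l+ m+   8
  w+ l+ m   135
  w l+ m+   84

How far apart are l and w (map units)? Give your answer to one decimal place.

The two most frequent reciprocal classes, w+ l m+ and w l+ m, are the parental types, so the F1 was w+ l m+ / w l+ m.
The two rarest classes, w+ l+ m+ and w l m, are the double crossovers. Comparing them with the parentals, only the l allele has switched, so l is the middle locus and the order is w – l – m.
Crossovers in the w–l interval produce the single-crossover classes w l m+ and w+ l+ m (148 + 135 = 283) plus the double crossovers (17).
RF(w–l) = (283 + 17) / 1205 = 300/1205 = 0.2490 → 24.9 map units.

24.9 map units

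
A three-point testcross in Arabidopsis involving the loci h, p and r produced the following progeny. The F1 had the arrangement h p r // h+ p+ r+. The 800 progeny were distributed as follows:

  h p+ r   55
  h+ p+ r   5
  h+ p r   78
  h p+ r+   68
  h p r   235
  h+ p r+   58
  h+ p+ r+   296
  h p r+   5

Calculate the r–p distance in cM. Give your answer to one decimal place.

The two rarest classes, h p r+ and h+ p+ r, are the double crossovers. Comparing them with the parentals, only the r allele has switched, so r is the middle locus and the order is h – r – p.
Crossovers in the r–p interval produce the single-crossover classes h p+ r and h+ p r+ (55 + 58 = 113) plus the double crossovers (10).
RF(r–p) = (113 + 10) / 800 = 123/800 = 0.1537 → 15.4 cM.

15.4 cM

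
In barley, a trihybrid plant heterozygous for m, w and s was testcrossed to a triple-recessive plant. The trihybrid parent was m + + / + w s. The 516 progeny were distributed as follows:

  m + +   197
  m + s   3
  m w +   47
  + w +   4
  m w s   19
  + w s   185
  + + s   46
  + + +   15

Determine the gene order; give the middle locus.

The two rarest classes, m + s and + w +, are the double crossovers. Comparing them with the parentals, only the s allele has switched, so s is the middle locus and the order is w – s – m.

s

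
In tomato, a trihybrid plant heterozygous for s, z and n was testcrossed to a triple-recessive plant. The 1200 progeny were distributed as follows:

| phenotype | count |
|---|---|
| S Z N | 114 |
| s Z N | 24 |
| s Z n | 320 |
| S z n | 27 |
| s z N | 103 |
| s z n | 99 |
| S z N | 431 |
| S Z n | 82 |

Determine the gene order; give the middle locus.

The two most frequent reciprocal classes, s Z n and S z N, are the parental types, so the F1 was s Z n / S z N.
The two rarest classes, s Z N and S z n, are the double crossovers. Comparing them with the parentals, only the n allele has switched, so n is the middle locus and the order is s – n – z.

n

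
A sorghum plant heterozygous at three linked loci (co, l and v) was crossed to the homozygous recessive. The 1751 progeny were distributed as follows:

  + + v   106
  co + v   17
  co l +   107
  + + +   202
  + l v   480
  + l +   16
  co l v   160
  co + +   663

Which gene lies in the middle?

v

The two most frequent reciprocal classes, + l v and co + +, are the parental types, so the F1 was + l v / co + +.
The two rarest classes, + l + and co + v, are the double crossovers. Comparing them with the parentals, only the v allele has switched, so v is the middle locus and the order is co – v – l.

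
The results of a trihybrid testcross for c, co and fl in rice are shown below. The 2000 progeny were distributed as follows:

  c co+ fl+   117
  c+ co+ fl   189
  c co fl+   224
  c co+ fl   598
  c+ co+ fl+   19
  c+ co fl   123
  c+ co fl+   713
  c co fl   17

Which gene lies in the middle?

co

The two most frequent reciprocal classes, c co+ fl and c+ co fl+, are the parental types, so the F1 was c co+ fl / c+ co fl+.
The two rarest classes, c co fl and c+ co+ fl+, are the double crossovers. Comparing them with the parentals, only the co allele has switched, so co is the middle locus and the order is c – co – fl.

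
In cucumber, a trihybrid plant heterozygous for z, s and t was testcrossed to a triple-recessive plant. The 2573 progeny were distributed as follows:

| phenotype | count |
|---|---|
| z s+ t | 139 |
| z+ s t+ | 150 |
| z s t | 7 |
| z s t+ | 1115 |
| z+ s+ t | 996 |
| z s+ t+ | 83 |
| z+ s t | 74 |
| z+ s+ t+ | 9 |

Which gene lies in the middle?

The two most frequent reciprocal classes, z s t+ and z+ s+ t, are the parental types, so the F1 was z s t+ / z+ s+ t.
The two rarest classes, z s t and z+ s+ t+, are the double crossovers. Comparing them with the parentals, only the t allele has switched, so t is the middle locus and the order is z – t – s.

t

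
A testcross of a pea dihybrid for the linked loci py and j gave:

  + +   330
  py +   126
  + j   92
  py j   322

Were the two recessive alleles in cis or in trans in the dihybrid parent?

The two most frequent classes are + + (330) and py j (322); these are the parental (non-recombinant) types.
So the F1 carried + + on one chromosome and py j on the other — the recessive alleles are on the same chromosome (cis / coupling).

cis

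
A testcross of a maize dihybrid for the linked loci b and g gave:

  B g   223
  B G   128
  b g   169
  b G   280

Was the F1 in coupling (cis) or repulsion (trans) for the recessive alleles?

trans

The two most frequent classes are B g (223) and b G (280); these are the parental (non-recombinant) types.
So the F1 carried B g on one chromosome and b G on the other — the recessive alleles are on opposite chromosomes (trans / repulsion).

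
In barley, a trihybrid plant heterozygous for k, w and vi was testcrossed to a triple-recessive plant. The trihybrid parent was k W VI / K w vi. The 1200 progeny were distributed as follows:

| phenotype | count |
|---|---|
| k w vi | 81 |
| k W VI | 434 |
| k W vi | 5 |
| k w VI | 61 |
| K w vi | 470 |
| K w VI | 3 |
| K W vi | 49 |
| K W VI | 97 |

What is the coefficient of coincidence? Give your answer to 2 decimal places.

The two rarest classes, k W vi and K w VI, are the double crossovers. Comparing them with the parentals, only the vi allele has switched, so vi is the middle locus and the order is k – vi – w.
k–vi: (178 + 8)/1200 = 0.1550; vi–w: (110 + 8)/1200 = 0.0983.
Expected DCO frequency = 0.1550 × 0.0983 ≈ 0.01524; observed = 8/1200 ≈ 0.00667.
Coefficient of coincidence = 0.00667/0.01524 ≈ 0.44.

0.44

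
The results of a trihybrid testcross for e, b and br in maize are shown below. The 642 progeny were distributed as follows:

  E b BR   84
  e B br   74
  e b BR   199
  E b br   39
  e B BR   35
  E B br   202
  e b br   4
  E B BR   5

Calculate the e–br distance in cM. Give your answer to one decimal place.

The two most frequent reciprocal classes, e b BR and E B br, are the parental types, so the F1 was e b BR / E B br.
The two rarest classes, e b br and E B BR, are the double crossovers. Comparing them with the parentals, only the br allele has switched, so br is the middle locus and the order is e – br – b.
Crossovers in the e–br interval produce the single-crossover classes E b BR and e B br (84 + 74 = 158) plus the double crossovers (9).
RF(e–br) = (158 + 9) / 642 = 167/642 = 0.2601 → 26.0 cM.

26.0 cM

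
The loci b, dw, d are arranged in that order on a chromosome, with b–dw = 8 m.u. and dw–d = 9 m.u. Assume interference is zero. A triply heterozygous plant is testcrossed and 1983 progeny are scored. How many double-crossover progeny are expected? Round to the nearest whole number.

14

Map distances give recombination frequencies of 0.080 and 0.090 for the two intervals.
With no interference, expected double-crossover frequency = 0.080 × 0.090 = 0.00720.
Expected number = 0.00720 × 1983 = 14.28 ≈ 14.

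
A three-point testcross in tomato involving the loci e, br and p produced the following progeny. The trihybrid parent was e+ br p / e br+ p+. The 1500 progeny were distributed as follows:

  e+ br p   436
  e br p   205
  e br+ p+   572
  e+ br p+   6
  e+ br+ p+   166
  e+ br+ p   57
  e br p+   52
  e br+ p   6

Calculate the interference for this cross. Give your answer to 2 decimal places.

0.61

The two rarest classes, e+ br p+ and e br+ p, are the double crossovers. Comparing them with the parentals, only the p allele has switched, so p is the middle locus and the order is e – p – br.
e–p: (371 + 12)/1500 = 0.2553; p–br: (109 + 12)/1500 = 0.0807.
Expected DCO frequency = 0.2553 × 0.0807 ≈ 0.02060; observed = 12/1500 ≈ 0.00800.
Coefficient of coincidence = 0.00800/0.02060 ≈ 0.39; interference = 1 − 0.39 = 0.61.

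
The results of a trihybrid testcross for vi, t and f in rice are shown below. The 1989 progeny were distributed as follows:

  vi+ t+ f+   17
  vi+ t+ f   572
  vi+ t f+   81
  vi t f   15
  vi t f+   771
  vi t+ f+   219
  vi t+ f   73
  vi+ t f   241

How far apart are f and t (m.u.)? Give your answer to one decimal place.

The two most frequent reciprocal classes, vi t f+ and vi+ t+ f, are the parental types, so the F1 was vi t f+ / vi+ t+ f.
The two rarest classes, vi t f and vi+ t+ f+, are the double crossovers. Comparing them with the parentals, only the f allele has switched, so f is the middle locus and the order is vi – f – t.
Crossovers in the f–t interval produce the single-crossover classes vi t+ f+ and vi+ t f (219 + 241 = 460) plus the double crossovers (32).
RF(f–t) = (460 + 32) / 1989 = 492/1989 = 0.2474 → 24.7 m.u.

24.7 m.u.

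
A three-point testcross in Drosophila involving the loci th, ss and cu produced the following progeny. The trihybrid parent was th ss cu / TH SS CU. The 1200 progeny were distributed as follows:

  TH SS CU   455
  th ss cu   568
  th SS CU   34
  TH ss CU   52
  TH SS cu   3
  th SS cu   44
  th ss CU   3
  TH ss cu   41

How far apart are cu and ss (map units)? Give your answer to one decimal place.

8.5 map units

The two rarest classes, th ss CU and TH SS cu, are the double crossovers. Comparing them with the parentals, only the cu allele has switched, so cu is the middle locus and the order is th – cu – ss.
Crossovers in the cu–ss interval produce the single-crossover classes th SS cu and TH ss CU (44 + 52 = 96) plus the double crossovers (6).
RF(cu–ss) = (96 + 6) / 1200 = 102/1200 = 0.0850 → 8.5 map units.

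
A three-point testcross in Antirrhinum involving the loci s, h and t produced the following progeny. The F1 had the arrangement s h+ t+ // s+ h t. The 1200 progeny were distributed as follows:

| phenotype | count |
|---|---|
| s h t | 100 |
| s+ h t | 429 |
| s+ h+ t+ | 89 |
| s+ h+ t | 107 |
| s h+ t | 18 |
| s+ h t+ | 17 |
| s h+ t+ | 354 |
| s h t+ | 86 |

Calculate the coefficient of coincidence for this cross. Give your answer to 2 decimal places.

The two rarest classes, s h+ t and s+ h t+, are the double crossovers. Comparing them with the parentals, only the t allele has switched, so t is the middle locus and the order is s – t – h.
s–t: (189 + 35)/1200 = 0.1867; t–h: (193 + 35)/1200 = 0.1900.
Expected DCO frequency = 0.1867 × 0.1900 ≈ 0.03547; observed = 35/1200 ≈ 0.02917.
Coefficient of coincidence = 0.02917/0.03547 ≈ 0.82.

0.82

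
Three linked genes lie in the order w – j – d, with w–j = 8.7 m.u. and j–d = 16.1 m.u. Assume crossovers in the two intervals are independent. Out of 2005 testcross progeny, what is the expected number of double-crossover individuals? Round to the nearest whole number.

Map distances give recombination frequencies of 0.087 and 0.161 for the two intervals.
With no interference, expected double-crossover frequency = 0.087 × 0.161 = 0.01401.
Expected number = 0.01401 × 2005 = 28.08 ≈ 28.

28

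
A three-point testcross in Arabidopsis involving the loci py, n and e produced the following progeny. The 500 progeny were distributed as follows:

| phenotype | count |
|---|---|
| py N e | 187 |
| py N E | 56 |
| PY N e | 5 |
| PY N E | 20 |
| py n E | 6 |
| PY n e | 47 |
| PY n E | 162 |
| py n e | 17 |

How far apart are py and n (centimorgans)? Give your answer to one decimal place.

9.6 centimorgans

The two most frequent reciprocal classes, PY n E and py N e, are the parental types, so the F1 was PY n E / py N e.
The two rarest classes, py n E and PY N e, are the double crossovers. Comparing them with the parentals, only the py allele has switched, so py is the middle locus and the order is e – py – n.
Crossovers in the py–n interval produce the single-crossover classes PY N E and py n e (20 + 17 = 37) plus the double crossovers (11).
RF(py–n) = (37 + 11) / 500 = 48/500 = 0.0960 → 9.6 centimorgans.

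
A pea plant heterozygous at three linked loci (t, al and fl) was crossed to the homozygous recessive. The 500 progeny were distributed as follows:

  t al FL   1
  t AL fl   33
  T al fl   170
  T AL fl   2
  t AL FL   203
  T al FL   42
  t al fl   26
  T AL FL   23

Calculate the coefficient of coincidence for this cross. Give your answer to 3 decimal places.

The two most frequent reciprocal classes, t AL FL and T al fl, are the parental types, so the F1 was t AL FL / T al fl.
The two rarest classes, t al FL and T AL fl, are the double crossovers. Comparing them with the parentals, only the al allele has switched, so al is the middle locus and the order is t – al – fl.
t–al: (49 + 3)/500 = 0.1040; al–fl: (75 + 3)/500 = 0.1560.
Expected DCO frequency = 0.1040 × 0.1560 ≈ 0.01622; observed = 3/500 ≈ 0.00600.
Coefficient of coincidence = 0.00600/0.01622 ≈ 0.370.

0.370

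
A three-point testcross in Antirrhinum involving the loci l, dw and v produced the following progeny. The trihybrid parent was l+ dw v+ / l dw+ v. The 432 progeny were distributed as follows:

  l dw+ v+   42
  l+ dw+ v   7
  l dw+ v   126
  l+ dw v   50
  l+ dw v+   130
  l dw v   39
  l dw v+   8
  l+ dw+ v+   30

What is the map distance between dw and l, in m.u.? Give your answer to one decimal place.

19.4 m.u.

The two rarest classes, l dw v+ and l+ dw+ v, are the double crossovers. Comparing them with the parentals, only the l allele has switched, so l is the middle locus and the order is v – l – dw.
Crossovers in the l–dw interval produce the single-crossover classes l+ dw+ v+ and l dw v (30 + 39 = 69) plus the double crossovers (15).
RF(l–dw) = (69 + 15) / 432 = 84/432 = 0.1944 → 19.4 m.u.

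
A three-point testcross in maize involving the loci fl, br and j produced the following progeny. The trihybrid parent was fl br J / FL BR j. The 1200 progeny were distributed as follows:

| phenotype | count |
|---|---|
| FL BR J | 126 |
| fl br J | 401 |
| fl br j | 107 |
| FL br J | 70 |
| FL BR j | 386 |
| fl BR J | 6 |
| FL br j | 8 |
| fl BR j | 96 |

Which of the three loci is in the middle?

br

The two rarest classes, fl BR J and FL br j, are the double crossovers. Comparing them with the parentals, only the br allele has switched, so br is the middle locus and the order is j – br – fl.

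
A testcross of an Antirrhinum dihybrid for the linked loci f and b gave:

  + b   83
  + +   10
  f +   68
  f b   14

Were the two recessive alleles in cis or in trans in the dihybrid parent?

trans

The two most frequent classes are + b (83) and f + (68); these are the parental (non-recombinant) types.
So the F1 carried + b on one chromosome and f + on the other — the recessive alleles are on opposite chromosomes (trans / repulsion).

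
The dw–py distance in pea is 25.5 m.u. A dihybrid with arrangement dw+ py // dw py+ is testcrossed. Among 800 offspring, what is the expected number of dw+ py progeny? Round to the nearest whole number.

A map distance of 25.5 m.u. corresponds to a recombination frequency of 0.255.
The F1 is dw+ py / dw py+, so dw+ py is a parental gamete class with expected frequency (1 − r)/2 = 0.745/2 = 0.3725.
Expected number = 0.3725 × 800 = 298.00 ≈ 298.

298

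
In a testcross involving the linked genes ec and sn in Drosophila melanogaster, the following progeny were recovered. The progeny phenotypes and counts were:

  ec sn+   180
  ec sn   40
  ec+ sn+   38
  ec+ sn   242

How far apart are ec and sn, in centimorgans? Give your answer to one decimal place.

The two most frequent classes, ec+ sn (242) and ec sn+ (180), are the parental types, so the F1 was ec+ sn / ec sn+.
The recombinant classes are ec+ sn+ and ec sn: 38 + 40 = 78.
Recombination frequency = 78/500 = 0.1560 ≈ 15.6%, i.e. 15.6 centimorgans.

15.6 centimorgans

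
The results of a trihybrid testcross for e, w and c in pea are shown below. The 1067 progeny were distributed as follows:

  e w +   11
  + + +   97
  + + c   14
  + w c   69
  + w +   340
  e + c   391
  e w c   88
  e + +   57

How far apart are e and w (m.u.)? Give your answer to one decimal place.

The two most frequent reciprocal classes, + w + and e + c, are the parental types, so the F1 was + w + / e + c.
The two rarest classes, e w + and + + c, are the double crossovers. Comparing them with the parentals, only the e allele has switched, so e is the middle locus and the order is w – e – c.
Crossovers in the w–e interval produce the single-crossover classes + + + and e w c (97 + 88 = 185) plus the double crossovers (25).
RF(w–e) = (185 + 25) / 1067 = 210/1067 = 0.1968 → 19.7 m.u.

19.7 m.u.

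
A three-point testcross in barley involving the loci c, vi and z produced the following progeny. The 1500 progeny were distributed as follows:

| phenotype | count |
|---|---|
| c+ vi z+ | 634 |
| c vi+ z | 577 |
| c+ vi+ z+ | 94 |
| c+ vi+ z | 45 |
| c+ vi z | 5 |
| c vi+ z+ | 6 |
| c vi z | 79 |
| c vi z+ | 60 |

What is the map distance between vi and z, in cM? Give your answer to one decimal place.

The two most frequent reciprocal classes, c vi+ z and c+ vi z+, are the parental types, so the F1 was c vi+ z / c+ vi z+.
The two rarest classes, c vi+ z+ and c+ vi z, are the double crossovers. Comparing them with the parentals, only the z allele has switched, so z is the middle locus and the order is vi – z – c.
Crossovers in the vi–z interval produce the single-crossover classes c vi z and c+ vi+ z+ (79 + 94 = 173) plus the double crossovers (11).
RF(vi–z) = (173 + 11) / 1500 = 184/1500 = 0.1227 → 12.3 cM.

12.3 cM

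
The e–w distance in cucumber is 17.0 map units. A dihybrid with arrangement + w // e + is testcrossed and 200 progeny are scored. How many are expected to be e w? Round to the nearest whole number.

17

A map distance of 17.0 map units corresponds to a recombination frequency of 0.170.
The F1 is + w / e +, so e w is a recombinant gamete class with expected frequency r/2 = 0.170/2 = 0.0850.
Expected number = 0.0850 × 200 = 17.00 ≈ 17.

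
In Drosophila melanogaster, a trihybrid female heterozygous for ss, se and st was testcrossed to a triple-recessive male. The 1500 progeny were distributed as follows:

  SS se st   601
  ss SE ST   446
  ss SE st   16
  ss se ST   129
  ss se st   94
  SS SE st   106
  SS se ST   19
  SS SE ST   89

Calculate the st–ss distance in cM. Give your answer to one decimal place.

The two most frequent reciprocal classes, ss SE ST and SS se st, are the parental types, so the F1 was ss SE ST / SS se st.
The two rarest classes, ss SE st and SS se ST, are the double crossovers. Comparing them with the parentals, only the st allele has switched, so st is the middle locus and the order is se – st – ss.
Crossovers in the st–ss interval produce the single-crossover classes SS SE ST and ss se st (89 + 94 = 183) plus the double crossovers (35).
RF(st–ss) = (183 + 35) / 1500 = 218/1500 = 0.1453 → 14.5 cM.

14.5 cM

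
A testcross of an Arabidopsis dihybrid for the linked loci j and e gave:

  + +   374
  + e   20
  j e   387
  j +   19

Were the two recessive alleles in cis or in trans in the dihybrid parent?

cis

The two most frequent classes are + + (374) and j e (387); these are the parental (non-recombinant) types.
So the F1 carried + + on one chromosome and j e on the other — the recessive alleles are on the same chromosome (cis / coupling).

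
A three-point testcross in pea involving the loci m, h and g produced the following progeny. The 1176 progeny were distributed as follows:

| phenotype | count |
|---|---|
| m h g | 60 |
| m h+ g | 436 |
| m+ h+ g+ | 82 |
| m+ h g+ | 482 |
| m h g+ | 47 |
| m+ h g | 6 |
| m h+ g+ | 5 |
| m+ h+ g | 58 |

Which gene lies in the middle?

g

The two most frequent reciprocal classes, m+ h g+ and m h+ g, are the parental types, so the F1 was m+ h g+ / m h+ g.
The two rarest classes, m+ h g and m h+ g+, are the double crossovers. Comparing them with the parentals, only the g allele has switched, so g is the middle locus and the order is m – g – h.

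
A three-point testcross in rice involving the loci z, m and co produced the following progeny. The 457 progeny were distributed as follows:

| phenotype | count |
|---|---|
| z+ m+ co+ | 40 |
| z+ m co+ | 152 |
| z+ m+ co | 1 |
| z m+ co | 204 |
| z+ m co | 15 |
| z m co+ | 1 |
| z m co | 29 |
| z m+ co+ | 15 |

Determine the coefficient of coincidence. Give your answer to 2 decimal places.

0.40

The two most frequent reciprocal classes, z m+ co and z+ m co+, are the parental types, so the F1 was z m+ co / z+ m co+.
The two rarest classes, z+ m+ co and z m co+, are the double crossovers. Comparing them with the parentals, only the z allele has switched, so z is the middle locus and the order is co – z – m.
co–z: (30 + 2)/457 = 0.0700; z–m: (69 + 2)/457 = 0.1554.
Expected DCO frequency = 0.0700 × 0.1554 ≈ 0.01088; observed = 2/457 ≈ 0.00438.
Coefficient of coincidence = 0.00438/0.01088 ≈ 0.40.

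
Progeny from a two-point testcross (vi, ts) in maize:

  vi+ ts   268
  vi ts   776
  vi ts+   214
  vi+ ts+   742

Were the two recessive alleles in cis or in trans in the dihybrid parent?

cis

The two most frequent classes are vi+ ts+ (742) and vi ts (776); these are the parental (non-recombinant) types.
So the F1 carried vi+ ts+ on one chromosome and vi ts on the other — the recessive alleles are on the same chromosome (cis / coupling).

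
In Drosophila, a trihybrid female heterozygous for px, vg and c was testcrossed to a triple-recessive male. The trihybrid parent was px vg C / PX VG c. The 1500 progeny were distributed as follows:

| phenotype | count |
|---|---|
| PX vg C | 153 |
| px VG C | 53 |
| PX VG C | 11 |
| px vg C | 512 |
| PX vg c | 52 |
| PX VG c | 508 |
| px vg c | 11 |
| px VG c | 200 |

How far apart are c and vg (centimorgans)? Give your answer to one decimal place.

The two rarest classes, px vg c and PX VG C, are the double crossovers. Comparing them with the parentals, only the c allele has switched, so c is the middle locus and the order is vg – c – px.
Crossovers in the vg–c interval produce the single-crossover classes px VG C and PX vg c (53 + 52 = 105) plus the double crossovers (22).
RF(vg–c) = (105 + 22) / 1500 = 127/1500 = 0.0847 → 8.5 centimorgans.

8.5 centimorgans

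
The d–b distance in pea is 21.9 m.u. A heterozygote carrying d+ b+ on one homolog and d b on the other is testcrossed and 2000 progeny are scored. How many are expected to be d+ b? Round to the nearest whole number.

219

A map distance of 21.9 m.u. corresponds to a recombination frequency of 0.219.
The F1 is d+ b+ / d b, so d+ b is a recombinant gamete class with expected frequency r/2 = 0.219/2 = 0.1095.
Expected number = 0.1095 × 2000 = 219.00 ≈ 219.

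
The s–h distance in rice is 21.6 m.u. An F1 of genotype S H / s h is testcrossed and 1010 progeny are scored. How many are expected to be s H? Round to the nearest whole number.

109

A map distance of 21.6 m.u. corresponds to a recombination frequency of 0.216.
The F1 is S H / s h, so s H is a recombinant gamete class with expected frequency r/2 = 0.216/2 = 0.1080.
Expected number = 0.1080 × 1010 = 109.08 ≈ 109.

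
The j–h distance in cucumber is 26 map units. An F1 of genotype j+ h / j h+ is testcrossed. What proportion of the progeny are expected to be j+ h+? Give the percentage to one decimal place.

13.0%

A map distance of 26 map units corresponds to a recombination frequency of 0.260.
The F1 is j+ h / j h+, so j+ h+ is a recombinant gamete class with expected frequency r/2 = 0.260/2 = 0.1300.
That is 0.1300 = 13.0% of the progeny.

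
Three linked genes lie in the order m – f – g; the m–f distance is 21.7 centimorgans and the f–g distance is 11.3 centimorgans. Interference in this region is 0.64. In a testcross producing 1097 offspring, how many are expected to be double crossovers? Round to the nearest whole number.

10

Map distances give recombination frequencies of 0.217 and 0.113 for the two intervals.
With interference 0.64 (so coincidence = 0.36), expected double-crossover frequency = 0.217 × 0.113 × 0.36 = 0.00883.
Expected number = 0.00883 × 1097 = 9.68 ≈ 10.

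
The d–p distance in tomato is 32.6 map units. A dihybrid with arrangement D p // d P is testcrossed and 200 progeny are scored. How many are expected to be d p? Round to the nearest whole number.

A map distance of 32.6 map units corresponds to a recombination frequency of 0.326.
The F1 is D p / d P, so d p is a recombinant gamete class with expected frequency r/2 = 0.326/2 = 0.1630.
Expected number = 0.1630 × 200 = 32.60 ≈ 33.

33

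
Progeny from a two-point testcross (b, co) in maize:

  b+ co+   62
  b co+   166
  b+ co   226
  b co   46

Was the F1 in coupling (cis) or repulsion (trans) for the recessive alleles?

The two most frequent classes are b+ co (226) and b co+ (166); these are the parental (non-recombinant) types.
So the F1 carried b+ co on one chromosome and b co+ on the other — the recessive alleles are on opposite chromosomes (trans / repulsion).

trans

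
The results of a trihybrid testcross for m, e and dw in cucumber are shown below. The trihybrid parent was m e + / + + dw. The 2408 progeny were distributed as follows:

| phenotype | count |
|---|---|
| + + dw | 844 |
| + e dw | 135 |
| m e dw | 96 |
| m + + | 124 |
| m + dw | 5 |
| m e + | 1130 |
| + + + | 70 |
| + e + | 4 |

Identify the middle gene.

m

The two rarest classes, + e + and m + dw, are the double crossovers. Comparing them with the parentals, only the m allele has switched, so m is the middle locus and the order is e – m – dw.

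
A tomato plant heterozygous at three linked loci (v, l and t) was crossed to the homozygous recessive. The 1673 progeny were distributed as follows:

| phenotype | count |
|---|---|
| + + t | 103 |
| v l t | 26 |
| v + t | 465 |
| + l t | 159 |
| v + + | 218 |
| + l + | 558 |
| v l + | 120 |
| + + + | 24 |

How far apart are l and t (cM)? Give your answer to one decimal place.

25.5 cM

The two most frequent reciprocal classes, v + t and + l +, are the parental types, so the F1 was v + t / + l +.
The two rarest classes, v l t and + + +, are the double crossovers. Comparing them with the parentals, only the l allele has switched, so l is the middle locus and the order is v – l – t.
Crossovers in the l–t interval produce the single-crossover classes v + + and + l t (218 + 159 = 377) plus the double crossovers (50).
RF(l–t) = (377 + 50) / 1673 = 427/1673 = 0.2552 → 25.5 cM.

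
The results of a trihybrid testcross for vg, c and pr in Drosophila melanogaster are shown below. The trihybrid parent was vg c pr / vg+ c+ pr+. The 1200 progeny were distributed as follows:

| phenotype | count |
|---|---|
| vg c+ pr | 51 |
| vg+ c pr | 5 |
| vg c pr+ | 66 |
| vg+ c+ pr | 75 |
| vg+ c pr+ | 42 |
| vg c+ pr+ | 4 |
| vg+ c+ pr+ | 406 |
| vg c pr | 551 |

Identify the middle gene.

The two rarest classes, vg+ c pr and vg c+ pr+, are the double crossovers. Comparing them with the parentals, only the vg allele has switched, so vg is the middle locus and the order is pr – vg – c.

vg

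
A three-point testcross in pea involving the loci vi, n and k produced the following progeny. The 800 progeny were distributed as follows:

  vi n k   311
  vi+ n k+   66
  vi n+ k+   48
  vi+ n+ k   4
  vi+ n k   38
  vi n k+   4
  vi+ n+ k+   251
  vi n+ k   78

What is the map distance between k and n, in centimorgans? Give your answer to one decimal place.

The two most frequent reciprocal classes, vi+ n+ k+ and vi n k, are the parental types, so the F1 was vi+ n+ k+ / vi n k.
The two rarest classes, vi+ n+ k and vi n k+, are the double crossovers. Comparing them with the parentals, only the k allele has switched, so k is the middle locus and the order is n – k – vi.
Crossovers in the n–k interval produce the single-crossover classes vi+ n k+ and vi n+ k (66 + 78 = 144) plus the double crossovers (8).
RF(n–k) = (144 + 8) / 800 = 152/800 = 0.1900 → 19.0 centimorgans.

19.0 centimorgans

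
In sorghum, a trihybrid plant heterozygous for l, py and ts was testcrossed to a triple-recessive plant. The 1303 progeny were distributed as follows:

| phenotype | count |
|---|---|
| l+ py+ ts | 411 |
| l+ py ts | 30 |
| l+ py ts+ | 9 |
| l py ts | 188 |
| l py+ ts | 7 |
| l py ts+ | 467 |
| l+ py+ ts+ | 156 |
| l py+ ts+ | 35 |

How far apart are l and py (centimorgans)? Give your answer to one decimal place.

6.2 centimorgans

The two most frequent reciprocal classes, l+ py+ ts and l py ts+, are the parental types, so the F1 was l+ py+ ts / l py ts+.
The two rarest classes, l py+ ts and l+ py ts+, are the double crossovers. Comparing them with the parentals, only the l allele has switched, so l is the middle locus and the order is ts – l – py.
Crossovers in the l–py interval produce the single-crossover classes l+ py ts and l py+ ts+ (30 + 35 = 65) plus the double crossovers (16).
RF(l–py) = (65 + 16) / 1303 = 81/1303 = 0.0622 → 6.2 centimorgans.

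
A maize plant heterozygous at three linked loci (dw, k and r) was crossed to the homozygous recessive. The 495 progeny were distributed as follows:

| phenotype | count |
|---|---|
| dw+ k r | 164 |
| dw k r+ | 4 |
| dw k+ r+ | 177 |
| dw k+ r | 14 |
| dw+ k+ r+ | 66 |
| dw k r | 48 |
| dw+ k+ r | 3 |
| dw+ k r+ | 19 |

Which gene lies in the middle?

k

The two most frequent reciprocal classes, dw+ k r and dw k+ r+, are the parental types, so the F1 was dw+ k r / dw k+ r+.
The two rarest classes, dw+ k+ r and dw k r+, are the double crossovers. Comparing them with the parentals, only the k allele has switched, so k is the middle locus and the order is r – k – dw.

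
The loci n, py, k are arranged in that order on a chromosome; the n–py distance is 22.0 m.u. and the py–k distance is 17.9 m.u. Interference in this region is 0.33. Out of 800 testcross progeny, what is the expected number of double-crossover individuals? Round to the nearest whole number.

21

Map distances give recombination frequencies of 0.220 and 0.179 for the two intervals.
With interference 0.33 (so coincidence = 0.67), expected double-crossover frequency = 0.220 × 0.179 × 0.67 = 0.02638.
Expected number = 0.02638 × 800 = 21.11 ≈ 21.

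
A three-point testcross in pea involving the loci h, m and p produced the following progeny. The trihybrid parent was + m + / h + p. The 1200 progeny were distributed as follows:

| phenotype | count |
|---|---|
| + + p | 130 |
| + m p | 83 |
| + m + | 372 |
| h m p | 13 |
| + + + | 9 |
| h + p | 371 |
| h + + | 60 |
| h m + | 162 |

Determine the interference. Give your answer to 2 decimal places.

0.49

The two rarest classes, + + + and h m p, are the double crossovers. Comparing them with the parentals, only the m allele has switched, so m is the middle locus and the order is h – m – p.
h–m: (292 + 22)/1200 = 0.2617; m–p: (143 + 22)/1200 = 0.1375.
Expected DCO frequency = 0.2617 × 0.1375 ≈ 0.03598; observed = 22/1200 ≈ 0.01833.
Coefficient of coincidence = 0.01833/0.03598 ≈ 0.51; interference = 1 − 0.51 = 0.49.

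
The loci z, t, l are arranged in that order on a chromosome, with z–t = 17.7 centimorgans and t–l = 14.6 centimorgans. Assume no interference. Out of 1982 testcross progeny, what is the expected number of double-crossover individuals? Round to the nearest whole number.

Map distances give recombination frequencies of 0.177 and 0.146 for the two intervals.
With no interference, expected double-crossover frequency = 0.177 × 0.146 = 0.02584.
Expected number = 0.02584 × 1982 = 51.22 ≈ 51.

51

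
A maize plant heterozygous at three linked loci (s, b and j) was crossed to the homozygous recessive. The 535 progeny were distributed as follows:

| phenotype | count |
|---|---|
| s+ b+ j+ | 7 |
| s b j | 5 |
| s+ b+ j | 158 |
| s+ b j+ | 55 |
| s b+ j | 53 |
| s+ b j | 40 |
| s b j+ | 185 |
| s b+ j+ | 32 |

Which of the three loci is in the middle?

The two most frequent reciprocal classes, s b j+ and s+ b+ j, are the parental types, so the F1 was s b j+ / s+ b+ j.
The two rarest classes, s b j and s+ b+ j+, are the double crossovers. Comparing them with the parentals, only the j allele has switched, so j is the middle locus and the order is s – j – b.

j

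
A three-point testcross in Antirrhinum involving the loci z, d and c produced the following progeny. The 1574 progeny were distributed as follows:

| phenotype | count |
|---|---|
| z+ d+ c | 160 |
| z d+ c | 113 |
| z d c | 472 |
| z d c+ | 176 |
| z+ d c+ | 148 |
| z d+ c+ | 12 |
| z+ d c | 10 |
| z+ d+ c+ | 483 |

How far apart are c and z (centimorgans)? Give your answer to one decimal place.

22.7 centimorgans

The two most frequent reciprocal classes, z+ d+ c+ and z d c, are the parental types, so the F1 was z+ d+ c+ / z d c.
The two rarest classes, z d+ c+ and z+ d c, are the double crossovers. Comparing them with the parentals, only the z allele has switched, so z is the middle locus and the order is d – z – c.
Crossovers in the z–c interval produce the single-crossover classes z+ d+ c and z d c+ (160 + 176 = 336) plus the double crossovers (22).
RF(z–c) = (336 + 22) / 1574 = 358/1574 = 0.2274 → 22.7 centimorgans.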